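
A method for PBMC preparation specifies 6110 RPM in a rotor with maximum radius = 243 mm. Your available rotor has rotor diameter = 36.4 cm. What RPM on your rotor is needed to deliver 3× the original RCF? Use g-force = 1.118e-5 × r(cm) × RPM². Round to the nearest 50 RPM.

12250 RPM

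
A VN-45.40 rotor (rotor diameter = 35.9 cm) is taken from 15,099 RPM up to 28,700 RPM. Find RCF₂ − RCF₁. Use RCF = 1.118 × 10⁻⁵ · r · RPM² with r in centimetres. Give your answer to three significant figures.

120000 × g

r = 35.9 / 2 = 17.95 cm
RCF₁ = 1.118 × 10⁻⁵ × 17.95 × (15099)² = 1.118 × 10⁻⁵ × 17.95 × 227,979,801 ≈ 45,751.2 × g
RCF₂ = 1.118 × 10⁻⁵ × 17.95 × (28700)² = 1.118 × 10⁻⁵ × 17.95 × 823,690,000 ≈ 165,298.9 × g
Increase = 165,298.9 − 45,751.2 = 119,547.7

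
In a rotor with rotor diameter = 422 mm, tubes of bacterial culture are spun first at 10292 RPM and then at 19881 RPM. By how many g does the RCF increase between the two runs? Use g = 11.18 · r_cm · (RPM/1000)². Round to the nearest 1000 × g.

≈ 68000 g

r = 422 mm / 2 = 211 mm = 21.1 cm
RCF₁ = 11.18 × 21.1 × (10.292)² = 11.18 × 21.1 × 105.925264 ≈ 24,987.6 × g
RCF₂ = 11.18 × 21.1 × (19.881)² = 11.18 × 21.1 × 395.254161 ≈ 93,239.7 × g
Increase = 93,239.7 − 24,987.6 = 68,252.1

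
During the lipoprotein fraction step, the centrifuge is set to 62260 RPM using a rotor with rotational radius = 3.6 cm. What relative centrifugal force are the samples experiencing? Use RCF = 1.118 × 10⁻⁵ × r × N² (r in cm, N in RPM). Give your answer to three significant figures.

RCF = 1.118 × 10⁻⁵ × r × N²
RCF = 1.118 × 10⁻⁵ × 3.6 × (62260)² = 1.118 × 10⁻⁵ × 3.6 × 3,876,307,600 ≈ 156,013.6 × g

≈ 156000 x g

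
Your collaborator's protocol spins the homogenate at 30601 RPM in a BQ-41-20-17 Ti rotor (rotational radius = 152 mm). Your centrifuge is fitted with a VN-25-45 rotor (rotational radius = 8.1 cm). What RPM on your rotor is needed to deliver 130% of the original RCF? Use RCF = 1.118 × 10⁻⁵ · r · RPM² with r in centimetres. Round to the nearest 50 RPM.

47800 RPM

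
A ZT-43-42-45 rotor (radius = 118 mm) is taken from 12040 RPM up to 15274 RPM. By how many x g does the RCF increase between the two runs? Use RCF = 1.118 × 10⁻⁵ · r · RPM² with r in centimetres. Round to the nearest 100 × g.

≈ 11700 x g

r = 118 mm = 11.8 cm
RCF₁ = 1.118 × 10⁻⁵ × 11.8 × (12040)² = 1.118 × 10⁻⁵ × 11.8 × 144,961,600 ≈ 19,123.9 × g
RCF₂ = 1.118 × 10⁻⁵ × 11.8 × (15274)² = 1.118 × 10⁻⁵ × 11.8 × 233,295,076 ≈ 30,777.2 × g
Increase = 30,777.2 − 19,123.9 = 11,653.3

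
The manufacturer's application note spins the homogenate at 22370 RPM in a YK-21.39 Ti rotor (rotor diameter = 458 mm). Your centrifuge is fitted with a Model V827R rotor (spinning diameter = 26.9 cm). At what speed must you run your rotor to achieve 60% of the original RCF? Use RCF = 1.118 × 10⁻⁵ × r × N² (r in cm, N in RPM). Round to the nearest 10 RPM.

≈ 22610 RPM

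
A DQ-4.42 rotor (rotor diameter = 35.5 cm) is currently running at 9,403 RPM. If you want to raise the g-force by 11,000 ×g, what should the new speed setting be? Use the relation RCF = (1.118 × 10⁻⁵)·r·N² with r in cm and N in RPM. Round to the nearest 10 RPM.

N₂ ≈ 11990 RPM

r = 35.5 / 2 = 17.75 cm
Current RCF = 1.118 × 10⁻⁵ × 17.75 × (9403)² = 1.118 × 10⁻⁵ × 17.75 × 88,416,409 ≈ 17,545.8 × g
Target RCF = 17,545.8 + 11,000 = 28,545.8 × g
N² = 28,545.8 / (19.8445 × 10⁻⁵) = 143,847,414
N ≈ √143,847,414 ≈ 11,993.6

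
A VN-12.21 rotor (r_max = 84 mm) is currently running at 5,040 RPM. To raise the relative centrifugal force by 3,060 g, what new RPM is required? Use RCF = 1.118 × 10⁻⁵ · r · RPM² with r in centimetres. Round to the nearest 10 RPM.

7610 RPM

r = 84 mm = 8.4 cm
Current RCF = 1.118 × 10⁻⁵ × 8.4 × (5040)² = 1.118 × 10⁻⁵ × 8.4 × 25,401,600 ≈ 2,385.5 × g
Target RCF = 2,385.5 + 3,060 = 5,445.5 × g
N² = 5,445.5 / (9.3912 × 10⁻⁵) = 57,985,135
N ≈ √57,985,135 ≈ 7,614.8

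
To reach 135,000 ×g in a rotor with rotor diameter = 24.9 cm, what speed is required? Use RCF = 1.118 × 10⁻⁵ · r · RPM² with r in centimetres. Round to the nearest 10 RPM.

31140 RPM

r = 24.9 / 2 = 12.45 cm
RCF = 1.118 × 10⁻⁵ × r × N²
135,000 = 1.118 × 10⁻⁵ × 12.45 × N²
N² = 135,000 / (13.9191 × 10⁻⁵) = 969,890,295
N ≈ √969,890,295 ≈ 31,143.1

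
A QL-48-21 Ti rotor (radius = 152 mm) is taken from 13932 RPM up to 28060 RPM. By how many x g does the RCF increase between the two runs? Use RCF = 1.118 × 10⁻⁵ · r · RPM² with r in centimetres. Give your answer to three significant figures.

r = 152 mm = 15.2 cm
RCF₁ = 1.118 × 10⁻⁵ × 15.2 × (13932)² = 1.118 × 10⁻⁵ × 15.2 × 194,100,624 ≈ 32,984.7 × g
RCF₂ = 1.118 × 10⁻⁵ × 15.2 × (28060)² = 1.118 × 10⁻⁵ × 15.2 × 787,363,600 ≈ 133,801.4 × g
Increase = 133,801.4 − 32,984.7 = 100,816.7

≈ 101000 x g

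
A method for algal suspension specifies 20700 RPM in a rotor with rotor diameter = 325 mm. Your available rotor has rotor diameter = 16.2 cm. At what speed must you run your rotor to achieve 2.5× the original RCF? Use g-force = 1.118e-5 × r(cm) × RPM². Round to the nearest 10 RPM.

≈ 46360 RPM

Original rotor: r = 325 mm / 2 = 162.5 mm = 16.25 cm
RCF = 1.118 × 10⁻⁵ × r × N²
RCF_original = 1.118 × 10⁻⁵ × 16.25 × (20700)² = 1.118 × 10⁻⁵ × 16.25 × 428,490,000 ≈ 77,845.9 × g
Target RCF = 2.5 × 77,845.9 ≈ 194,614.8 × g
Your rotor: r = 16.2 / 2 = 8.1 cm
194,614.8 = 1.118 × 10⁻⁵ × 8.1 × N²
N² = 194,614.8 / (9.0558 × 10⁻⁵) = 2,149,062,479
N ≈ √2,149,062,479 ≈ 46,358.0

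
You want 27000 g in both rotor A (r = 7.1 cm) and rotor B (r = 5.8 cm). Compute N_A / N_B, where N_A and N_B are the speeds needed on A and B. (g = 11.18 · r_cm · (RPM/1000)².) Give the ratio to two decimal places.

At fixed RCF, N ∝ 1/√r, so N_A/N_B = √(r_B/r_A) = √(5.8/7.1) = √0.816901 = 0.9038.

0.90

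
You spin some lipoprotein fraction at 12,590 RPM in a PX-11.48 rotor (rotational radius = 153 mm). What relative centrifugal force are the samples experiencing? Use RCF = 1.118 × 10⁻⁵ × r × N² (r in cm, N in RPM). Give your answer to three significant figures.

27100 x g

r = 153 mm = 15.3 cm
RCF = 1.118 × 10⁻⁵ × 15.3 × (12590)² = 1.118 × 10⁻⁵ × 15.3 × 158,508,100 ≈ 27,113.4 × g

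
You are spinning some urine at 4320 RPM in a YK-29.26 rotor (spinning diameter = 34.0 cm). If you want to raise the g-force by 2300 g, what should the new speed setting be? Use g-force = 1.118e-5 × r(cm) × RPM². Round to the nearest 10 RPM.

r = 34.0 / 2 = 17 cm
Current RCF = 1.118 × 10⁻⁵ × 17 × (4320)² = 1.118 × 10⁻⁵ × 17 × 18,662,400 ≈ 3,547 × g
Target RCF = 3,547 + 2,300 = 5,847 × g
N² = 5,847 / (19.006 × 10⁻⁵) = 30,763,969
N ≈ √30,763,969 ≈ 5,546.5

5550 RPM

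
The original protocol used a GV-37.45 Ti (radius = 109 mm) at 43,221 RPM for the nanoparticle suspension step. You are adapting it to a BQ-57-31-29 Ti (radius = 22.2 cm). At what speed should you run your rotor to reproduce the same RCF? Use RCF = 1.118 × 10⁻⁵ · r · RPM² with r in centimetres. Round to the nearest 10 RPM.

30290 RPM

Original rotor: r = 109 mm = 10.9 cm
RCF_original = 1.118 × 10⁻⁵ × 10.9 × (43221)² = 1.118 × 10⁻⁵ × 10.9 × 1,868,054,841 ≈ 227,644.9 × g
227,644.9 = 1.118 × 10⁻⁵ × 22.2 × N²
N² = 227,644.9 / (24.8196 × 10⁻⁵) = 917,198,102
N ≈ √917,198,102 ≈ 30,285.3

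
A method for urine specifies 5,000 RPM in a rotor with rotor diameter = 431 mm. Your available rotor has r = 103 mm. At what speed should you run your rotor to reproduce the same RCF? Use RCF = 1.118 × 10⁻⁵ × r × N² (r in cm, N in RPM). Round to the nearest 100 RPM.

7200 RPM

Original rotor: r = 431 mm / 2 = 215.5 mm = 21.55 cm
RCF_original = 1.118 × 10⁻⁵ × 21.55 × (5000)² = 1.118 × 10⁻⁵ × 21.55 × 25,000,000 ≈ 6,023.2 × g
Your rotor: r = 103 mm = 10.3 cm
6,023.2 = 1.118 × 10⁻⁵ × 10.3 × N²
N² = 6,023.2 / (11.5154 × 10⁻⁵) = 52,305,608
N ≈ √52,305,608 ≈ 7,232.3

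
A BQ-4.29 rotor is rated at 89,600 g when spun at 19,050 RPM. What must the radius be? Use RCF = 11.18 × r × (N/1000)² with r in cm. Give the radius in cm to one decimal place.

22.1 cm

89600 = 11.18 × r × (19.05)²
r = 89600 / (11.18 × 362.9025) = 89600 / 4057.25 ≈ 22.084 cm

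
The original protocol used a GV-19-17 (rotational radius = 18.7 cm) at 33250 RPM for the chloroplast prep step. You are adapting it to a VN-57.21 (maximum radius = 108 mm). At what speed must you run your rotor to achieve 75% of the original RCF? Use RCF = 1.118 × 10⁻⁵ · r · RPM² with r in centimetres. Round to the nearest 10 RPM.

RCF_original = 1.118 × 10⁻⁵ × 18.7 × (33250)² = 1.118 × 10⁻⁵ × 18.7 × 1,105,562,500 ≈ 231,135.5 × g
Target RCF = 0.75 × 231,135.5 ≈ 173,351.6 × g
Your rotor: r = 108 mm = 10.8 cm
173,351.6 = 1.118 × 10⁻⁵ × 10.8 × N²
N² = 173,351.6 / (12.0744 × 10⁻⁵) = 1,435,695,355
N ≈ √1,435,695,355 ≈ 37,890.6

≈ 37890 RPM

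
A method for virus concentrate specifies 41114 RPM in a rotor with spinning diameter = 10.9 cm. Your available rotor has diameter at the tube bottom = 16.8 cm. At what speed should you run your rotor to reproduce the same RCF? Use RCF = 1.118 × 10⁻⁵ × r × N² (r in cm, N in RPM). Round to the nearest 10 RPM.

Original rotor: r = 10.9 / 2 = 5.45 cm
RCF = 1.118 × 10⁻⁵ × r × N²
RCF_original = 1.118 × 10⁻⁵ × 5.45 × (41114)² = 1.118 × 10⁻⁵ × 5.45 × 1,690,360,996 ≈ 102,995.4 × g
Your rotor: r = 16.8 / 2 = 8.4 cm
102,995.4 = 1.118 × 10⁻⁵ × 8.4 × N²
N² = 102,995.4 / (9.3912 × 10⁻⁵) = 1,096,722,464
N ≈ √1,096,722,464 ≈ 33,116.8

33120 RPM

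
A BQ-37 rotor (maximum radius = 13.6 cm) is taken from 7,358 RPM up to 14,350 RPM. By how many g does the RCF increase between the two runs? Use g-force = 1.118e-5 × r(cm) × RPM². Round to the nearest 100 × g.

RCF₁ = 1.118 × 10⁻⁵ × 13.6 × (7358)² = 1.118 × 10⁻⁵ × 13.6 × 54,140,164 ≈ 8,231.9 × g
RCF₂ = 1.118 × 10⁻⁵ × 13.6 × (14350)² = 1.118 × 10⁻⁵ × 13.6 × 205,922,500 ≈ 31,310.1 × g
Increase = 31,310.1 − 8,231.9 = 23,078.2

23100 g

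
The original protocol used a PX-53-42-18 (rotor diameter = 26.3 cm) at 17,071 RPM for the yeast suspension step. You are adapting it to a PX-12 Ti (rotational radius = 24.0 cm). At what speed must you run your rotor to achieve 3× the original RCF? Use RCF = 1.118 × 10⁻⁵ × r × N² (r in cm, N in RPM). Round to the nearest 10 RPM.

21890 RPM

Original rotor: r = 26.3 / 2 = 13.15 cm
RCF_original = 1.118 × 10⁻⁵ × 13.15 × (17071)² = 1.118 × 10⁻⁵ × 13.15 × 291,419,041 ≈ 42,843.6 × g
Target RCF = 3 × 42,843.6 ≈ 128,530.8 × g
128,530.8 = 1.118 × 10⁻⁵ × 24 × N²
N² = 128,530.8 / (26.832 × 10⁻⁵) = 479,020,572
N ≈ √479,020,572 ≈ 21,886.5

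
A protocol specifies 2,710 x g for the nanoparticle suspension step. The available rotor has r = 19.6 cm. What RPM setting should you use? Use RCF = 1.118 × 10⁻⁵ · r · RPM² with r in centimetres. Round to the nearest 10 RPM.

3520 RPM

RCF = 1.118 × 10⁻⁵ × r × N²
2,710 = 1.118 × 10⁻⁵ × 19.6 × N²
N² = 2,710 / (21.9128 × 10⁻⁵) = 12,367,201
N ≈ √12,367,201 ≈ 3,516.7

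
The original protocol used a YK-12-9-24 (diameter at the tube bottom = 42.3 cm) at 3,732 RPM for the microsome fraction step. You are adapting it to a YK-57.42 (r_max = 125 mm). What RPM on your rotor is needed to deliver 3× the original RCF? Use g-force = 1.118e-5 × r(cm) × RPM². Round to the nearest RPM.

Original rotor: r = 42.3 / 2 = 21.15 cm
RCF = 1.118 × 10⁻⁵ × r × N²
RCF_original = 1.118 × 10⁻⁵ × 21.15 × (3732)² = 1.118 × 10⁻⁵ × 21.15 × 13,927,824 ≈ 3,293.3 × g
Target RCF = 3 × 3,293.3 ≈ 9,879.9 × g
Your rotor: r = 125 mm = 12.5 cm
9,879.9 = 1.118 × 10⁻⁵ × 12.5 × N²
N² = 9,879.9 / (13.975 × 10⁻⁵) = 70,696,959
N ≈ √70,696,959 ≈ 8,408.1

8408 RPM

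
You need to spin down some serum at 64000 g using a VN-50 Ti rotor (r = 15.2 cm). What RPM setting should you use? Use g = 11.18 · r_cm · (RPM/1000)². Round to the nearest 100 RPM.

≈ 19400 RPM

RCF = 11.18 × r × (N/1000)²
64,000 = 11.18 × 15.2 × (N/1000)²
(N/1000)² = 64,000 / 169.936 = 376.6124
N = 1000 × √376.6124 ≈ 19,406.5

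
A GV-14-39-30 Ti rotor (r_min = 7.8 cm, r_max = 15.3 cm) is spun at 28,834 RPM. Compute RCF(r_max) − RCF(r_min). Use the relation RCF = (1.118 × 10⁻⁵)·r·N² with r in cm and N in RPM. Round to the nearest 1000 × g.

ΔRCF ≈ 70000 × g

RCF_max = 1.118 × 10⁻⁵ × 15.3 × (28834)² = 1.118 × 10⁻⁵ × 15.3 × 831,399,556 ≈ 142,214.2 × g
RCF_min = 1.118 × 10⁻⁵ × 7.8 × (28834)² = 1.118 × 10⁻⁵ × 7.8 × 831,399,556 ≈ 72,501.4 × g
ΔRCF = 142,214.2 − 72,501.4 = 69,712.8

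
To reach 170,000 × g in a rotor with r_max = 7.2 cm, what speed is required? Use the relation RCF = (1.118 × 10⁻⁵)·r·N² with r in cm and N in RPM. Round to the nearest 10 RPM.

170,000 = 1.118 × 10⁻⁵ × 7.2 × N²
N² = 170,000 / (8.0496 × 10⁻⁵) = 2,111,906,182
N ≈ √2,111,906,182 ≈ 45,955.5

N ≈ 45960 RPM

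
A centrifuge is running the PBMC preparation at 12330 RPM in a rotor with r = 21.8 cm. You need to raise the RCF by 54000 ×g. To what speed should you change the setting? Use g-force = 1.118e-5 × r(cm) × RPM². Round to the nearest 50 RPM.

Current RCF = 1.118 × 10⁻⁵ × 21.8 × (12330)² = 1.118 × 10⁻⁵ × 21.8 × 152,028,900 ≈ 37,053.1 × g
Target RCF = 37,053.1 + 54,000 = 91,053.1 × g
N² = 91,053.1 / (24.3724 × 10⁻⁵) = 373,591,029
N ≈ √373,591,029 ≈ 19,328.5

19350 RPM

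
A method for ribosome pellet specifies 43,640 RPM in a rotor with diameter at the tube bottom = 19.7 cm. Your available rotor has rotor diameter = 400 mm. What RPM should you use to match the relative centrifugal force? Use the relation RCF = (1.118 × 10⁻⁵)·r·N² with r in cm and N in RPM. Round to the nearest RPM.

Original rotor: r = 19.7 / 2 = 9.85 cm
RCF_original = 1.118 × 10⁻⁵ × 9.85 × (43640)² = 1.118 × 10⁻⁵ × 9.85 × 1,904,449,600 ≈ 209,723.7 × g
Your rotor: r = 400 mm / 2 = 200 mm = 20 cm
209,723.7 = 1.118 × 10⁻⁵ × 20 × N²
N² = 209,723.7 / (22.36 × 10⁻⁵) = 937,941,413
N ≈ √937,941,413 ≈ 30,625.8

30626 RPM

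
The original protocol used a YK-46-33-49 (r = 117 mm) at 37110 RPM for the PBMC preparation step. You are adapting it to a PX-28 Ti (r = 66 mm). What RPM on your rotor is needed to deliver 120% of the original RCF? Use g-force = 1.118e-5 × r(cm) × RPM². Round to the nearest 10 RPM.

Original rotor: r = 117 mm = 11.7 cm
RCF_original = 1.118 × 10⁻⁵ × 11.7 × (37110)² = 1.118 × 10⁻⁵ × 11.7 × 1,377,152,100 ≈ 180,139.8 × g
Target RCF = 1.2 × 180,139.8 ≈ 216,167.8 × g
Your rotor: r = 66 mm = 6.6 cm
216,167.8 = 1.118 × 10⁻⁵ × 6.6 × N²
N² = 216,167.8 / (7.3788 × 10⁻⁵) = 2,929,579,335
N ≈ √2,929,579,335 ≈ 54,125.6

≈ 54130 RPM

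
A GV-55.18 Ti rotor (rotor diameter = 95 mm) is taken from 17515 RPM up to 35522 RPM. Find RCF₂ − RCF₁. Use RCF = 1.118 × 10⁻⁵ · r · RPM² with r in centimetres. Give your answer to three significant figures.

50700 × g

r = 95 mm / 2 = 47.5 mm = 4.75 cm
RCF₁ = 1.118 × 10⁻⁵ × 4.75 × (17515)² = 1.118 × 10⁻⁵ × 4.75 × 306,775,225 ≈ 16,291.3 × g
RCF₂ = 1.118 × 10⁻⁵ × 4.75 × (35522)² = 1.118 × 10⁻⁵ × 4.75 × 1,261,812,484 ≈ 67,008.6 × g
Increase = 67,008.6 − 16,291.3 = 50,717.3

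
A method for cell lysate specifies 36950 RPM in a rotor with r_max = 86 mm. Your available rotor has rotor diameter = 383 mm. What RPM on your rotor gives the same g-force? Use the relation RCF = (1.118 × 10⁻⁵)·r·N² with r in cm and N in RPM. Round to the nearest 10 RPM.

24760 RPM

Original rotor: r = 86 mm = 8.6 cm
RCF_original = 1.118 × 10⁻⁵ × 8.6 × (36950)² = 1.118 × 10⁻⁵ × 8.6 × 1,365,302,500 ≈ 131,271.1 × g
Your rotor: r = 383 mm / 2 = 191.5 mm = 19.15 cm
131,271.1 = 1.118 × 10⁻⁵ × 19.15 × N²
N² = 131,271.1 / (21.4097 × 10⁻⁵) = 613,138,437
N ≈ √613,138,437 ≈ 24,761.6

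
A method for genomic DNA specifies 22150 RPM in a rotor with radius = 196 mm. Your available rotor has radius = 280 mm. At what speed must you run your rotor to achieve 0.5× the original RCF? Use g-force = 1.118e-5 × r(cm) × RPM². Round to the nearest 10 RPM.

13100 RPM

Original rotor: r = 196 mm = 19.6 cm
RCF_original = 1.118 × 10⁻⁵ × 19.6 × (22150)² = 1.118 × 10⁻⁵ × 19.6 × 490,622,500 ≈ 107,509.1 × g
Target RCF = 0.5 × 107,509.1 ≈ 53,754.6 × g
Your rotor: r = 280 mm = 28.0 cm
53,754.6 = 1.118 × 10⁻⁵ × 28 × N²
N² = 53,754.6 / (31.304 × 10⁻⁵) = 171,717,991
N ≈ √171,717,991 ≈ 13,104.1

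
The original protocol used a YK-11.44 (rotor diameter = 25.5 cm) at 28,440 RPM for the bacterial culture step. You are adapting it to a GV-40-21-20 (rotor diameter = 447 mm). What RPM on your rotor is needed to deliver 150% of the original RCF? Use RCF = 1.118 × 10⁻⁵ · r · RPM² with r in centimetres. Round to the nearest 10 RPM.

Original rotor: r = 25.5 / 2 = 12.75 cm
RCF_original = 1.118 × 10⁻⁵ × 12.75 × (28440)² = 1.118 × 10⁻⁵ × 12.75 × 808,833,600 ≈ 115,295.2 × g
Target RCF = 1.5 × 115,295.2 ≈ 172,942.8 × g
Your rotor: r = 447 mm / 2 = 223.5 mm = 22.35 cm
172,942.8 = 1.118 × 10⁻⁵ × 22.35 × N²
N² = 172,942.8 / (24.9873 × 10⁻⁵) = 692,122,798
N ≈ √692,122,798 ≈ 26,308.2

26310 RPM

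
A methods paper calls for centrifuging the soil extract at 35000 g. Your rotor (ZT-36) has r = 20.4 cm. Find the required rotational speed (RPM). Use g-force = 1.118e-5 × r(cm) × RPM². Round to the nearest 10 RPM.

RCF = 1.118 × 10⁻⁵ × r × N²
35,000 = 1.118 × 10⁻⁵ × 20.4 × N²
N² = 35,000 / (22.8072 × 10⁻⁵) = 153,460,311
N ≈ √153,460,311 ≈ 12,387.9

≈ 12390 RPM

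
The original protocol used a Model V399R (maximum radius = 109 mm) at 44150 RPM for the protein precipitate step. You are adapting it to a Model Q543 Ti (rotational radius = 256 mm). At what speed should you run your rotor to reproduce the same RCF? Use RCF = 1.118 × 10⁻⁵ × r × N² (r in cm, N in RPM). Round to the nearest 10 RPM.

28810 RPM

Original rotor: r = 109 mm = 10.9 cm
RCF_original = 1.118 × 10⁻⁵ × 10.9 × (44150)² = 1.118 × 10⁻⁵ × 10.9 × 1,949,222,500 ≈ 237,536.2 × g
Your rotor: r = 256 mm = 25.6 cm
237,536.2 = 1.118 × 10⁻⁵ × 25.6 × N²
N² = 237,536.2 / (28.6208 × 10⁻⁵) = 829,942,559
N ≈ √829,942,559 ≈ 28,808.7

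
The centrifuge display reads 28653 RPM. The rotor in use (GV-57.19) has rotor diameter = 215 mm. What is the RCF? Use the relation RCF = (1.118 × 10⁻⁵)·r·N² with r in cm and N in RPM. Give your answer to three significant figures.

RCF ≈ 98700 × g

r = 215 mm / 2 = 107.5 mm = 10.75 cm
RCF = 1.118 × 10⁻⁵ × 10.75 × (28653)² = 1.118 × 10⁻⁵ × 10.75 × 820,994,409 ≈ 98,671.2 × g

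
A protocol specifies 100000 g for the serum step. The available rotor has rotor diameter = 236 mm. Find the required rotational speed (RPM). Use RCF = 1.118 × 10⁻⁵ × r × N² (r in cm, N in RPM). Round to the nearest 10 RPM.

r = 236 mm / 2 = 118 mm = 11.8 cm
100,000 = 1.118 × 10⁻⁵ × 11.8 × N²
N² = 100,000 / (13.1924 × 10⁻⁵) = 758,012,189
N ≈ √758,012,189 ≈ 27,532.0

N ≈ 27530 RPM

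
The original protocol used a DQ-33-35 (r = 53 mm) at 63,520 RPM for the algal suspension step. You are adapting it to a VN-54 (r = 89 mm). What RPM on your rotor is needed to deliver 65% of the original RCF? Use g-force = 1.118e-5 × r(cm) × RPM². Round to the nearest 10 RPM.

≈ 39520 RPM

Original rotor: r = 53 mm = 5.3 cm
RCF_original = 1.118 × 10⁻⁵ × 5.3 × (63520)² = 1.118 × 10⁻⁵ × 5.3 × 4,034,790,400 ≈ 239,077.5 × g
Target RCF = 0.65 × 239,077.5 ≈ 155,400.4 × g
Your rotor: r = 89 mm = 8.9 cm
155,400.4 = 1.118 × 10⁻⁵ × 8.9 × N²
N² = 155,400.4 / (9.9502 × 10⁻⁵) = 1,561,781,673
N ≈ √1,561,781,673 ≈ 39,519.4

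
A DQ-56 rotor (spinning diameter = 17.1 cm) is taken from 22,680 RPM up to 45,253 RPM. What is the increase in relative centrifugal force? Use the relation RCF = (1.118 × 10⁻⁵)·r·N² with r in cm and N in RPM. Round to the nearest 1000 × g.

r = 17.1 / 2 = 8.55 cm
RCF₁ = 1.118 × 10⁻⁵ × 8.55 × (22680)² = 1.118 × 10⁻⁵ × 8.55 × 514,382,400 ≈ 49,169.3 × g
RCF₂ = 1.118 × 10⁻⁵ × 8.55 × (45253)² = 1.118 × 10⁻⁵ × 8.55 × 2,047,834,009 ≈ 195,750.4 × g
Increase = 195,750.4 − 49,169.3 = 146,581.1

≈ 147000 ×g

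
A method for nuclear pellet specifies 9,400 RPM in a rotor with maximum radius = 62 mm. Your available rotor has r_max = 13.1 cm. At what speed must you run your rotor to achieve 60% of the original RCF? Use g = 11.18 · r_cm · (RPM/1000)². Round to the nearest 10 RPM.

5010 RPM

Original rotor: r = 62 mm = 6.2 cm
RCF_original = 11.18 × 6.2 × (9.4)² = 11.18 × 6.2 × 88.36 ≈ 6,124.8 × g
Target RCF = 0.6 × 6,124.8 ≈ 3,674.9 × g
3,674.9 = 11.18 × 13.1 × (N/1000)²
(N/1000)² = 3,674.9 / 146.458 = 25.09184
N = 1000 × √25.09184 ≈ 5,009.2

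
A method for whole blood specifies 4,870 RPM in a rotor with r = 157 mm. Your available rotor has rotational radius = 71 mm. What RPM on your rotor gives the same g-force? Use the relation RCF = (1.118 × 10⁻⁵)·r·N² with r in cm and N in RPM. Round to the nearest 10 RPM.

Original rotor: r = 157 mm = 15.7 cm
RCF_original = 1.118 × 10⁻⁵ × 15.7 × (4870)² = 1.118 × 10⁻⁵ × 15.7 × 23,716,900 ≈ 4,162.9 × g
Your rotor: r = 71 mm = 7.1 cm
4,162.9 = 1.118 × 10⁻⁵ × 7.1 × N²
N² = 4,162.9 / (7.9378 × 10⁻⁵) = 52,444,002
N ≈ √52,444,002 ≈ 7,241.8

≈ 7240 RPM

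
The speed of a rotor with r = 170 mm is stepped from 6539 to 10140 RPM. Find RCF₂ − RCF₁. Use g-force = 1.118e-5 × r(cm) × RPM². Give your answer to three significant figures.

r = 170 mm = 17.0 cm
RCF₁ = 1.118 × 10⁻⁵ × 17 × (6539)² = 1.118 × 10⁻⁵ × 17 × 42,758,521 ≈ 8,126.7 × g
RCF₂ = 1.118 × 10⁻⁵ × 17 × (10140)² = 1.118 × 10⁻⁵ × 17 × 102,819,600 ≈ 19,541.9 × g
Increase = 19,541.9 − 8,126.7 = 11,415.2

≈ 11400 ×g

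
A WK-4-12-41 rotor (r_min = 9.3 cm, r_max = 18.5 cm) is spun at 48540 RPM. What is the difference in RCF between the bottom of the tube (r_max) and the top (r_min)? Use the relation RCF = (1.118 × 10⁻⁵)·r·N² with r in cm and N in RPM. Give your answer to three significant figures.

ΔRCF = 1.118 × 10⁻⁵ × (r_max − r_min) × N² = 1.118 × 10⁻⁵ × 9.2 × 2,356,131,600 ≈ 242,342.3

ΔRCF ≈ 242000 x g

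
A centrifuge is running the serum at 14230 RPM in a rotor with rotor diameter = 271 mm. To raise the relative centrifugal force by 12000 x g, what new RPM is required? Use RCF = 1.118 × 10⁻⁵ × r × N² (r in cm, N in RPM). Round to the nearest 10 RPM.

16780 RPM

r = 271 mm / 2 = 135.5 mm = 13.55 cm
Current RCF = 1.118 × 10⁻⁵ × 13.55 × (14230)² = 1.118 × 10⁻⁵ × 13.55 × 202,492,900 ≈ 30,675.4 × g
Target RCF = 30,675.4 + 12,000 = 42,675.4 × g
N² = 42,675.4 / (15.1489 × 10⁻⁵) = 281,706,263
N ≈ √281,706,263 ≈ 16,784.1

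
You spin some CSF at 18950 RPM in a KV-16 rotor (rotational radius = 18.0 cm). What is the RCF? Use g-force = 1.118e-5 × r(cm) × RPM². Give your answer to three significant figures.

RCF = 1.118 × 10⁻⁵ × 18 × (18950)² = 1.118 × 10⁻⁵ × 18 × 359,102,500 ≈ 72,265.8 × g

72300 x g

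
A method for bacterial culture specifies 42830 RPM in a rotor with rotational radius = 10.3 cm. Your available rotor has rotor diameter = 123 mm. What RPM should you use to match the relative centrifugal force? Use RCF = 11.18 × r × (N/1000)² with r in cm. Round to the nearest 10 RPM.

55430 RPM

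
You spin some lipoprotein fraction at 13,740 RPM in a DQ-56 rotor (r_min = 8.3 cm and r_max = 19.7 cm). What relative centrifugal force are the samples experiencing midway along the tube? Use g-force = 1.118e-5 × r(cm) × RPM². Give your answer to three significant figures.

r_avg = (8.3 + 19.7) / 2 = 14 cm
RCF = 1.118 × 10⁻⁵ × 14 × (13740)² = 1.118 × 10⁻⁵ × 14 × 188,787,600 ≈ 29,549 × g

RCF ≈ 29500 ×g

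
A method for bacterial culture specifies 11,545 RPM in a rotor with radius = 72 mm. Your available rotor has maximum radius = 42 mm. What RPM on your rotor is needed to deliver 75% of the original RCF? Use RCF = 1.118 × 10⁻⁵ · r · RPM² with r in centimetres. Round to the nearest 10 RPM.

13090 RPM

Original rotor: r = 72 mm = 7.2 cm
RCF = 1.118 × 10⁻⁵ × r × N²
RCF_original = 1.118 × 10⁻⁵ × 7.2 × (11545)² = 1.118 × 10⁻⁵ × 7.2 × 133,287,025 ≈ 10,729.1 × g
Target RCF = 0.75 × 10,729.1 ≈ 8,046.8 × g
Your rotor: r = 42 mm = 4.2 cm
8,046.8 = 1.118 × 10⁻⁵ × 4.2 × N²
N² = 8,046.8 / (4.6956 × 10⁻⁵) = 171,368,941
N ≈ √171,368,941 ≈ 13,090.8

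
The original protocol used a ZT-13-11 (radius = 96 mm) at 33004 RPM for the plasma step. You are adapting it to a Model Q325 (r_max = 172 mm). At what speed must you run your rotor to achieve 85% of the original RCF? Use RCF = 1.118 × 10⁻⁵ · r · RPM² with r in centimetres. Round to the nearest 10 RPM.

≈ 22730 RPM

Original rotor: r = 96 mm = 9.6 cm
RCF_original = 1.118 × 10⁻⁵ × 9.6 × (33004)² = 1.118 × 10⁻⁵ × 9.6 × 1,089,264,016 ≈ 116,908.5 × g
Target RCF = 0.85 × 116,908.5 ≈ 99,372.2 × g
Your rotor: r = 172 mm = 17.2 cm
99,372.2 = 1.118 × 10⁻⁵ × 17.2 × N²
N² = 99,372.2 / (19.2296 × 10⁻⁵) = 516,766,859
N ≈ √516,766,859 ≈ 22,732.5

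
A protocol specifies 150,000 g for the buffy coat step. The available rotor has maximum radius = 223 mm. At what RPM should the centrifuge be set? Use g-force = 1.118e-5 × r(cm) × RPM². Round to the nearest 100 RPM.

r = 223 mm = 22.3 cm
150,000 = 1.118 × 10⁻⁵ × 22.3 × N²
N² = 150,000 / (24.9314 × 10⁻⁵) = 601,650,930
N ≈ √601,650,930 ≈ 24,528.6

N ≈ 24500 RPM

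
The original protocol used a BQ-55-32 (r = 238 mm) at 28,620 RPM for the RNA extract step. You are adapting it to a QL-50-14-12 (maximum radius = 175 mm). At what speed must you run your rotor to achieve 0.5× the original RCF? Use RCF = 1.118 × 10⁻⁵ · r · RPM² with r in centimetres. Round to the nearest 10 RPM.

23600 RPM

Original rotor: r = 238 mm = 23.8 cm
RCF_original = 1.118 × 10⁻⁵ × 23.8 × (28620)² = 1.118 × 10⁻⁵ × 23.8 × 819,104,400 ≈ 217,950.6 × g
Target RCF = 0.5 × 217,950.6 ≈ 108,975.3 × g
Your rotor: r = 175 mm = 17.5 cm
108,975.3 = 1.118 × 10⁻⁵ × 17.5 × N²
N² = 108,975.3 / (19.565 × 10⁻⁵) = 556,991,055
N ≈ √556,991,055 ≈ 23,600.7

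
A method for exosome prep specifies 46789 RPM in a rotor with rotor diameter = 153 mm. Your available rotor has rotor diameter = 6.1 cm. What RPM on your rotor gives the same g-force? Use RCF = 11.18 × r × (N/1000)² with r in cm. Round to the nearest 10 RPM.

Original rotor: r = 153 mm / 2 = 76.5 mm = 7.65 cm
RCF = 11.18 × r × (N/1000)²
RCF_original = 11.18 × 7.65 × (46.789)² = 11.18 × 7.65 × 2,189.210521 ≈ 187,236.6 × g
Your rotor: r = 6.1 / 2 = 3.05 cm
187,236.6 = 11.18 × 3.05 × (N/1000)²
(N/1000)² = 187,236.6 / 34.099 = 5490.97
N = 1000 × √5490.97 ≈ 74,101.1

74100 RPM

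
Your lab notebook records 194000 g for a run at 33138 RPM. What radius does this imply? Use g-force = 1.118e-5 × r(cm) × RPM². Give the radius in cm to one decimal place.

194000 = 1.118 × 10⁻⁵ × r × (33138)²
r = 194000 / (1.118 × 10⁻⁵ × 1,098,127,044) = 194000 / 12277.06 ≈ 15.802 cm

r ≈ 15.8 cm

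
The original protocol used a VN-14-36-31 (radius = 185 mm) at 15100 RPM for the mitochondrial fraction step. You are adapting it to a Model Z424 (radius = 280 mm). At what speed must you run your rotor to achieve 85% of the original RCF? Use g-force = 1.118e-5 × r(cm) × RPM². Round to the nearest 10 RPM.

Original rotor: r = 185 mm = 18.5 cm
RCF_original = 1.118 × 10⁻⁵ × 18.5 × (15100)² = 1.118 × 10⁻⁵ × 18.5 × 228,010,000 ≈ 47,159.3 × g
Target RCF = 0.85 × 47,159.3 ≈ 40,085.4 × g
Your rotor: r = 280 mm = 28.0 cm
40,085.4 = 1.118 × 10⁻⁵ × 28 × N²
N² = 40,085.4 / (31.304 × 10⁻⁵) = 128,052,006
N ≈ √128,052,006 ≈ 11,316.0

11320 RPM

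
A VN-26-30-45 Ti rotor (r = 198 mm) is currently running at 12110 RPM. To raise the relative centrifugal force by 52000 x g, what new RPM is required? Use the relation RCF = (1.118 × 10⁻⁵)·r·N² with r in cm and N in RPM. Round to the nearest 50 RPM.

19550 RPM

r = 198 mm = 19.8 cm
Current RCF = 1.118 × 10⁻⁵ × 19.8 × (12110)² = 1.118 × 10⁻⁵ × 19.8 × 146,652,100 ≈ 32,463.5 × g
Target RCF = 32,463.5 + 52,000 = 84,463.5 × g
N² = 84,463.5 / (22.1364 × 10⁻⁵) = 381,559,332
N ≈ √381,559,332 ≈ 19,533.5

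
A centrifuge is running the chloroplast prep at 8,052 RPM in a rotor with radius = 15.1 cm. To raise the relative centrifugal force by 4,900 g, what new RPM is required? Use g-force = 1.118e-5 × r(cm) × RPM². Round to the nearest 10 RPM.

Current RCF = 1.118 × 10⁻⁵ × 15.1 × (8052)² = 1.118 × 10⁻⁵ × 15.1 × 64,834,704 ≈ 10,945.3 × g
Target RCF = 10,945.3 + 4,900 = 15,845.3 × g
N² = 15,845.3 / (16.8818 × 10⁻⁵) = 93,860,252
N ≈ √93,860,252 ≈ 9,688.2

9690 RPM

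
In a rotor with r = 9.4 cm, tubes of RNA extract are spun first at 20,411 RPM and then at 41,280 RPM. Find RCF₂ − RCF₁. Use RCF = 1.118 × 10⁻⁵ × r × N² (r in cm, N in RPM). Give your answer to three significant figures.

≈ 135000 ×g

RCF₁ = 1.118 × 10⁻⁵ × 9.4 × (20411)² = 1.118 × 10⁻⁵ × 9.4 × 416,608,921 ≈ 43,782.3 × g
RCF₂ = 1.118 × 10⁻⁵ × 9.4 × (41280)² = 1.118 × 10⁻⁵ × 9.4 × 1,704,038,400 ≈ 179,080.8 × g
Increase = 179,080.8 − 43,782.3 = 135,298.5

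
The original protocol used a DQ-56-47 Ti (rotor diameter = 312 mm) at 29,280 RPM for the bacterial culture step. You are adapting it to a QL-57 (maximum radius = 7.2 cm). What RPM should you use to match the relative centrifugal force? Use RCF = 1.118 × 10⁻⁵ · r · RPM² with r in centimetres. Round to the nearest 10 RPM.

Original rotor: r = 312 mm / 2 = 156 mm = 15.6 cm
RCF_original = 1.118 × 10⁻⁵ × 15.6 × (29280)² = 1.118 × 10⁻⁵ × 15.6 × 857,318,400 ≈ 149,523.2 × g
149,523.2 = 1.118 × 10⁻⁵ × 7.2 × N²
N² = 149,523.2 / (8.0496 × 10⁻⁵) = 1,857,523,355
N ≈ √1,857,523,355 ≈ 43,099.0

43100 RPM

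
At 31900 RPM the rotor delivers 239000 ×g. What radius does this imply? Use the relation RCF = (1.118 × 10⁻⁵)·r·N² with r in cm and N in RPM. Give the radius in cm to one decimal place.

r ≈ 21.0 cm

239000 = 1.118 × 10⁻⁵ × r × (31900)²
r = 239000 / (1.118 × 10⁻⁵ × 1,017,610,000) = 239000 / 11376.88 ≈ 21.008 cm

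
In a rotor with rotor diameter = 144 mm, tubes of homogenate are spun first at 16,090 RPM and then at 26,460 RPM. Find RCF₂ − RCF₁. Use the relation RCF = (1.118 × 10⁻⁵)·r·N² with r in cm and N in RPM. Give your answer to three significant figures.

r = 144 mm / 2 = 72 mm = 7.2 cm
RCF₁ = 1.118 × 10⁻⁵ × 7.2 × (16090)² = 1.118 × 10⁻⁵ × 7.2 × 258,888,100 ≈ 20,839.5 × g
RCF₂ = 1.118 × 10⁻⁵ × 7.2 × (26460)² = 1.118 × 10⁻⁵ × 7.2 × 700,131,600 ≈ 56,357.8 × g
Increase = 56,357.8 − 20,839.5 = 35,518.3

35500 × g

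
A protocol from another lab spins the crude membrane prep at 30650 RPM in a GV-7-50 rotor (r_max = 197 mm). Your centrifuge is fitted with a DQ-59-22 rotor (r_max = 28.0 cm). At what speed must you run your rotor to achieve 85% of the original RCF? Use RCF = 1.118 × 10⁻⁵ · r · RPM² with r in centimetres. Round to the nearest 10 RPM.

≈ 23700 RPM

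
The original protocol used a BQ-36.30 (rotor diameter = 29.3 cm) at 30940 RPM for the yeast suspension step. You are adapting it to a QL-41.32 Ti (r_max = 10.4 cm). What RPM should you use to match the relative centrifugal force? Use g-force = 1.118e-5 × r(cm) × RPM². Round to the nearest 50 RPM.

Original rotor: r = 29.3 / 2 = 14.65 cm
RCF_original = 1.118 × 10⁻⁵ × 14.65 × (30940)² = 1.118 × 10⁻⁵ × 14.65 × 957,283,600 ≈ 156,790.6 × g
156,790.6 = 1.118 × 10⁻⁵ × 10.4 × N²
N² = 156,790.6 / (11.6272 × 10⁻⁵) = 1,348,481,148
N ≈ √1,348,481,148 ≈ 36,721.7

36700 RPM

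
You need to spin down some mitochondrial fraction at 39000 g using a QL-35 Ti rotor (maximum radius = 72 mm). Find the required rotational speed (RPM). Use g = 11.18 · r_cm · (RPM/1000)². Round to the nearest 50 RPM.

r = 72 mm = 7.2 cm
39,000 = 11.18 × 7.2 × (N/1000)²
(N/1000)² = 39,000 / 80.496 = 484.4961
N = 1000 × √484.4961 ≈ 22,011.3

N ≈ 22000 RPM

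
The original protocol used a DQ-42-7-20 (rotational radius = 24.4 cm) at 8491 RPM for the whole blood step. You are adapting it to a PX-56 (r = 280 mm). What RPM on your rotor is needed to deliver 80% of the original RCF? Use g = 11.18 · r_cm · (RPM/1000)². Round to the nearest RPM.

≈ 7090 RPM

RCF_original = 11.18 × 24.4 × (8.491)² = 11.18 × 24.4 × 72.097081 ≈ 19,667.5 × g
Target RCF = 0.8 × 19,667.5 ≈ 15,734 × g
Your rotor: r = 280 mm = 28.0 cm
15,734 = 11.18 × 28 × (N/1000)²
(N/1000)² = 15,734 / 313.04 = 50.26195
N = 1000 × √50.26195 ≈ 7,089.6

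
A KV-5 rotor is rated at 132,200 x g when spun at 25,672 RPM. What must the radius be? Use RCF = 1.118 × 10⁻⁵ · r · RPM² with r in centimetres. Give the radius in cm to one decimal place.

RCF = 1.118 × 10⁻⁵ × r × N²
132200 = 1.118 × 10⁻⁵ × r × (25672)²
r = 132200 / (1.118 × 10⁻⁵ × 659,051,584) = 132200 / 7368.197 ≈ 17.942 cm

17.9 cm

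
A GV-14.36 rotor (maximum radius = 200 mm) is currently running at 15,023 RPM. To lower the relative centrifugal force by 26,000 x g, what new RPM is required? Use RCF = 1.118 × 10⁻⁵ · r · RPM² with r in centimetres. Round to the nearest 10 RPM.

N₂ ≈ 10460 RPM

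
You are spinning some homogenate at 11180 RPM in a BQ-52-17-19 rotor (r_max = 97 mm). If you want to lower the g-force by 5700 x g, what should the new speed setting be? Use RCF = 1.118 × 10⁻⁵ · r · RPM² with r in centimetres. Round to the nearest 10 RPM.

r = 97 mm = 9.7 cm
Current RCF = 1.118 × 10⁻⁵ × 9.7 × (11180)² = 1.118 × 10⁻⁵ × 9.7 × 124,992,400 ≈ 13,554.9 × g
Target RCF = 13,554.9 − 5,700 = 7,854.9 × g
N² = 7,854.9 / (10.8446 × 10⁻⁵) = 72,431,441
N ≈ √72,431,441 ≈ 8,510.7

N₂ ≈ 8510 RPM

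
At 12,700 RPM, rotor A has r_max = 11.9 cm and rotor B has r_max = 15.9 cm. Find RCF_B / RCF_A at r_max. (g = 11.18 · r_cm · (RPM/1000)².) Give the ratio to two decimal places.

At fixed N, RCF ∝ r, so RCF_B/RCF_A = r_B/r_A = 15.9 / 11.9 = 1.3361.

1.34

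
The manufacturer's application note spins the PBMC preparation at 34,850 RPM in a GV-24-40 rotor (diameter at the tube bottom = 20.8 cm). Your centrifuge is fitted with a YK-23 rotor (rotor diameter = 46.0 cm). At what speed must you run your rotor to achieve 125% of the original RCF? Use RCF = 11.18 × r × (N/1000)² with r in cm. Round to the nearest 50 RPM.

Original rotor: r = 20.8 / 2 = 10.4 cm
RCF_original = 11.18 × 10.4 × (34.85)² = 11.18 × 10.4 × 1,214.5225 ≈ 141,215 × g
Target RCF = 1.25 × 141,215 ≈ 176,518.8 × g
Your rotor: r = 46.0 / 2 = 23 cm
176,518.8 = 11.18 × 23 × (N/1000)²
(N/1000)² = 176,518.8 / 257.14 = 686.4696
N = 1000 × √686.4696 ≈ 26,200.6

≈ 26200 RPM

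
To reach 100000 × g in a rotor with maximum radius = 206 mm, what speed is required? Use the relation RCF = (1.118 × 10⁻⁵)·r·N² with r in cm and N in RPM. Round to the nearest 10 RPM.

N ≈ 20840 RPM

r = 206 mm = 20.6 cm
RCF = 1.118 × 10⁻⁵ × r × N²
100,000 = 1.118 × 10⁻⁵ × 20.6 × N²
N² = 100,000 / (23.0308 × 10⁻⁵) = 434,201,157
N ≈ √434,201,157 ≈ 20,837.5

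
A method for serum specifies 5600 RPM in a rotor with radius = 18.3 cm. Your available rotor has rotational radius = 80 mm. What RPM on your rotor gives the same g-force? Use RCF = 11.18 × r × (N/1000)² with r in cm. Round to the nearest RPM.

≈ 8470 RPM

RCF_original = 11.18 × 18.3 × (5.6)² = 11.18 × 18.3 × 31.36 ≈ 6,416.1 × g
Your rotor: r = 80 mm = 8.0 cm
6,416.1 = 11.18 × 8 × (N/1000)²
(N/1000)² = 6,416.1 / 89.44 = 71.73636
N = 1000 × √71.73636 ≈ 8,469.7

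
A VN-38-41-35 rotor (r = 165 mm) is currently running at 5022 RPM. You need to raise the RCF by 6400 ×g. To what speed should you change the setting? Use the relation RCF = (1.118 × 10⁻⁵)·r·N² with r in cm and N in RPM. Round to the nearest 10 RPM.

≈ 7740 RPM

r = 165 mm = 16.5 cm
Current RCF = 1.118 × 10⁻⁵ × 16.5 × (5022)² = 1.118 × 10⁻⁵ × 16.5 × 25,220,484 ≈ 4,652.4 × g
Target RCF = 4,652.4 + 6,400 = 11,052.4 × g
N² = 11,052.4 / (18.447 × 10⁻⁵) = 59,914,349
N ≈ √59,914,349 ≈ 7,740.4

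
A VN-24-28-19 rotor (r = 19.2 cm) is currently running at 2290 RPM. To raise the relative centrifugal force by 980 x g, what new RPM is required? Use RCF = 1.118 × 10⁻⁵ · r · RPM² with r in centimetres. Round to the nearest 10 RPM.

N₂ ≈ 3130 RPM

Current RCF = 1.118 × 10⁻⁵ × 19.2 × (2290)² = 1.118 × 10⁻⁵ × 19.2 × 5,244,100 ≈ 1,125.7 × g
Target RCF = 1,125.7 + 980 = 2,105.7 × g
N² = 2,105.7 / (21.4656 × 10⁻⁵) = 9,809,649
N ≈ √9,809,649 ≈ 3,132.0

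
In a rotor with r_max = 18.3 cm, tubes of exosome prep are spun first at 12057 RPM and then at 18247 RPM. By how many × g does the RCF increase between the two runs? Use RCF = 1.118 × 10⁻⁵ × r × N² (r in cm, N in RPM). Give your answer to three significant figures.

RCF₁ = 1.118 × 10⁻⁵ × 18.3 × (12057)² = 1.118 × 10⁻⁵ × 18.3 × 145,371,249 ≈ 29,742.1 × g
RCF₂ = 1.118 × 10⁻⁵ × 18.3 × (18247)² = 1.118 × 10⁻⁵ × 18.3 × 332,953,009 ≈ 68,120.2 × g
Increase = 68,120.2 − 29,742.1 = 38,378.1

38400 × g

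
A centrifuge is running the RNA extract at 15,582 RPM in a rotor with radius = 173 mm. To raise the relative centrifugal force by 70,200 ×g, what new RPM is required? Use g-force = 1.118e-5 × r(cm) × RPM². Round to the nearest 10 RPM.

24610 RPM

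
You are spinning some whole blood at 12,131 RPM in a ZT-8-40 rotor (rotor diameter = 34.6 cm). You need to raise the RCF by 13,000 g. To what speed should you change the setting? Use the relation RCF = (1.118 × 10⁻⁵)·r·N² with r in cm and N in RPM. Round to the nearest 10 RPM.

≈ 14640 RPM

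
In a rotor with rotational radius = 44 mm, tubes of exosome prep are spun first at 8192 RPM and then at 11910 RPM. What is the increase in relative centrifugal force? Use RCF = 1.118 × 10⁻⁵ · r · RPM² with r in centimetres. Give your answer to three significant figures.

3680 x g

r = 44 mm = 4.4 cm
RCF₁ = 1.118 × 10⁻⁵ × 4.4 × (8192)² = 1.118 × 10⁻⁵ × 4.4 × 67,108,864 ≈ 3,301.2 × g
RCF₂ = 1.118 × 10⁻⁵ × 4.4 × (11910)² = 1.118 × 10⁻⁵ × 4.4 × 141,848,100 ≈ 6,977.8 × g
Increase = 6,977.8 − 3,301.2 = 3,676.6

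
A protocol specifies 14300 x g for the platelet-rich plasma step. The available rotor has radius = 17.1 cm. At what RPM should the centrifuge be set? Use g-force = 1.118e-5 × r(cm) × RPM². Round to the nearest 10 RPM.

8650 RPM

RCF = 1.118 × 10⁻⁵ × r × N²
14,300 = 1.118 × 10⁻⁵ × 17.1 × N²
N² = 14,300 / (19.1178 × 10⁻⁵) = 74,799,402
N ≈ √74,799,402 ≈ 8,648.7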